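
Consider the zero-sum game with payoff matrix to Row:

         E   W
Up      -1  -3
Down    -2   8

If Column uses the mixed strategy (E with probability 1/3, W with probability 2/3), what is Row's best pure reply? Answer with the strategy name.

Expected payoff of Up: (1/3)·(-1) + (2/3)·(-3) = -7/3.
Expected payoff of Down: (1/3)·(-2) + (2/3)·8 = 14/3.
The largest is 14/3, so Row's best response is Down.

Down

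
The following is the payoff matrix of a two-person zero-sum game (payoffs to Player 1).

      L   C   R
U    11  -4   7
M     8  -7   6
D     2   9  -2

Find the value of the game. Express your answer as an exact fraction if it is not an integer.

5/2

Row minima: U → -4, M → -7, D → -2; maximin = -2.
Column maxima: L → 11, C → 9, R → 7; minimax = 7.
-2 ≠ 7, so there is no saddle point; optimal play is mixed.
M is strictly dominated by U, so Player 1 never plays it.
L is strictly dominated by R (it gives Player 1 strictly more in every row), so Player 2 never plays it.
On the remaining 2×2 (U, D vs C, R):
Let Player 1 play U with probability p. Expected payoff against C: (-4)p + 9(1−p) = −13p + 9; against R: 7p + (-2)(1−p) = 9p − 2.
Setting these equal: −13p + 9 = 9p − 2 ⇒ −22p = -11 ⇒ p = 1/2, and the value is (-13)·(1/2) + 9 = 5/2.
For Player 2: with q = P(C), equating U's and D's payoffs gives −11q + 7 = 11q − 2 ⇒ q = 9/22.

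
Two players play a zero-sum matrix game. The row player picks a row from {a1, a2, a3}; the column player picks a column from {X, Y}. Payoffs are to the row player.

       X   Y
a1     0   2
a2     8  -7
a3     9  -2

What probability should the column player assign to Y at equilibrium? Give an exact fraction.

Row minima: a1 → 0, a2 → -7, a3 → -2; maximin = 0.
Column maxima: X → 9, Y → 2; minimax = 2.
0 ≠ 2, so there is no saddle point; optimal play is mixed.
a2 is strictly dominated by a3, so the row player never plays it.
On the remaining 2×2 (a1, a3 vs X, Y):
Let the row player play a1 with probability p. Expected payoff against X: 0p + 9(1−p) = −9p + 9; against Y: 2p + (-2)(1−p) = 4p − 2.
Setting these equal: −9p + 9 = 4p − 2 ⇒ −13p = -11 ⇒ p = 11/13, and the value is (-9)·(11/13) + 9 = 18/13.
For the column player: with q = P(X), equating a1's and a3's payoffs gives −2q + 2 = 11q − 2 ⇒ q = 4/13.

9/13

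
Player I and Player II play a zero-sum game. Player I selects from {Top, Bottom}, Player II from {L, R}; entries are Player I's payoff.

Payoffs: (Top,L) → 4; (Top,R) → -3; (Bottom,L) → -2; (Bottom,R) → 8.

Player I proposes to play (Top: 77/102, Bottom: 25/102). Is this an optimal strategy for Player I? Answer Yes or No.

No

Against L this mix gives (77/102)·4 + (25/102)·(-2) = 43/17.
Against R this mix gives (77/102)·(-3) + (25/102)·8 = -31/102.
Player II will play R, holding Player I to -31/102. Shifting weight toward the row that does better against R would raise this floor (the equalizing mix achieves 26/17 against both R and L), so the proposed strategy is not optimal.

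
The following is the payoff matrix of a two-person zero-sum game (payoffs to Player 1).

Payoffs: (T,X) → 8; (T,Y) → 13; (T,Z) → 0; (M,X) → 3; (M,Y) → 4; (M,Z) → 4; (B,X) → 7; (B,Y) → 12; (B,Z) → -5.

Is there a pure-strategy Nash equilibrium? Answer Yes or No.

No

Row minima: T → 0, M → 3, B → -5; maximin = 3.
Column maxima: X → 8, Y → 13, Z → 4; minimax = 4.
3 ≠ 4, so no pure-strategy equilibrium exists.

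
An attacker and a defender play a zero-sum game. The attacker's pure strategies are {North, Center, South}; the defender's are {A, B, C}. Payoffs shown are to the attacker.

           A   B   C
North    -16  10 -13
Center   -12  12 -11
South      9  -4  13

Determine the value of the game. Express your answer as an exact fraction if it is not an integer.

60/37

Row minima: North → -16, Center → -12, South → -4; maximin = -4.
Column maxima: A → 9, B → 12, C → 13; minimax = 9.
-4 ≠ 9, so there is no saddle point; optimal play is mixed.
North is strictly dominated by Center, so the attacker never plays it.
C is strictly dominated by A (it gives the attacker strictly more in every row), so the defender never plays it.
On the remaining 2×2 (Center, South vs A, B):
Let the attacker play Center with probability p. Expected payoff against A: (-12)p + 9(1−p) = −21p + 9; against B: 12p + (-4)(1−p) = 16p − 4.
Setting these equal: −21p + 9 = 16p − 4 ⇒ −37p = -13 ⇒ p = 13/37, and the value is (-21)·(13/37) + 9 = 60/37.
For the defender: with q = P(A), equating Center's and South's payoffs gives −24q + 12 = 13q − 4 ⇒ q = 16/37.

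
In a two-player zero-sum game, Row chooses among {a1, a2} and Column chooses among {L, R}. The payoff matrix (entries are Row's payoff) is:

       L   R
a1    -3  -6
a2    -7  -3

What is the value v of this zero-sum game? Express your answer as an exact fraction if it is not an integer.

Row minima: a1 → -6, a2 → -7; maximin = -6.
Column maxima: L → -3, R → -3; minimax = -3.
-6 ≠ -3, so there is no saddle point; optimal play is mixed.
Let Row play a1 with probability p. Expected payoff against L: (-3)p + (-7)(1−p) = 4p − 7; against R: (-6)p + (-3)(1−p) = −3p − 3.
Setting these equal: 4p − 7 = −3p − 3 ⇒ 7p = 4 ⇒ p = 4/7, and the value is (4)·(4/7) − 7 = -33/7.
For Column: with q = P(L), equating a1's and a2's payoffs gives 3q − 6 = −4q − 3 ⇒ q = 3/7.

-33/7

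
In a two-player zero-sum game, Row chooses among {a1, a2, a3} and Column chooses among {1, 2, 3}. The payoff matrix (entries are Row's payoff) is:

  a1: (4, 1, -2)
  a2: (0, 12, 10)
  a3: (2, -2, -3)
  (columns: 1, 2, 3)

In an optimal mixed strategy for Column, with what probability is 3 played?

1/4

Row minima: a1 → -2, a2 → 0, a3 → -3; maximin = 0.
Column maxima: 1 → 4, 2 → 12, 3 → 10; minimax = 4.
0 ≠ 4, so there is no saddle point; optimal play is mixed.
a3 is strictly dominated by a1, so Row never plays it.
2 is strictly dominated by 3 (it gives Row strictly more in every row), so Column never plays it.
On the remaining 2×2 (a1, a2 vs 1, 3):
Let Row play a1 with probability p. Expected payoff against 1: 4p + 0(1−p) = 4p; against 3: (-2)p + 10(1−p) = −12p + 10.
Setting these equal: 4p = −12p + 10 ⇒ 16p = 10 ⇒ p = 5/8, and the value is (4)·(5/8) = 5/2.
For Column: with q = P(1), equating a1's and a2's payoffs gives 6q − 2 = −10q + 10 ⇒ q = 3/4.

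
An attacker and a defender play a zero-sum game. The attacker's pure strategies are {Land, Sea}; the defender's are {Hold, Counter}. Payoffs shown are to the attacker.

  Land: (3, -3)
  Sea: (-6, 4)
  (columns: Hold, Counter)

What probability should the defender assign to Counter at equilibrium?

Row minima: Land → -3, Sea → -6; maximin = -3.
Column maxima: Hold → 3, Counter → 4; minimax = 3.
-3 ≠ 3, so there is no saddle point; optimal play is mixed.
Let the attacker play Land with probability p. Expected payoff against Hold: 3p + (-6)(1−p) = 9p − 6; against Counter: (-3)p + 4(1−p) = −7p + 4.
Setting these equal: 9p − 6 = −7p + 4 ⇒ 16p = 10 ⇒ p = 5/8, and the value is (9)·(5/8) − 6 = -3/8.
For the defender: with q = P(Hold), equating Land's and Sea's payoffs gives 6q − 3 = −10q + 4 ⇒ q = 7/16.

9/16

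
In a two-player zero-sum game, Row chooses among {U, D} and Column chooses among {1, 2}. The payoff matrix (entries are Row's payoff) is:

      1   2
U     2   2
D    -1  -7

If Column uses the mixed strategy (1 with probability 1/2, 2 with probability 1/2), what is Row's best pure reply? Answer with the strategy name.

Expected payoff of U: (1/2)·2 + (1/2)·2 = 2.
Expected payoff of D: (1/2)·(-1) + (1/2)·(-7) = -4.
The largest is 2, so Row's best response is U.

U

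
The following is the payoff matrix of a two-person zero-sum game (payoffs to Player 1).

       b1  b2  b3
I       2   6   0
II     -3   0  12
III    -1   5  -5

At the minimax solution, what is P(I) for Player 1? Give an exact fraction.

Row minima: I → 0, II → -3, III → -5; maximin = 0.
Column maxima: b1 → 2, b2 → 6, b3 → 12; minimax = 2.
0 ≠ 2, so there is no saddle point; optimal play is mixed.
III is strictly dominated by I, so Player 1 never plays it.
b2 is strictly dominated by b1 (it gives Player 1 strictly more in every row), so Player 2 never plays it.
On the remaining 2×2 (I, II vs b1, b3):
Let Player 1 play I with probability p. Expected payoff against b1: 2p + (-3)(1−p) = 5p − 3; against b3: 0p + 12(1−p) = −12p + 12.
Setting these equal: 5p − 3 = −12p + 12 ⇒ 17p = 15 ⇒ p = 15/17, and the value is (5)·(15/17) − 3 = 24/17.
For Player 2: with q = P(b1), equating I's and II's payoffs gives 2q = −15q + 12 ⇒ q = 12/17.

15/17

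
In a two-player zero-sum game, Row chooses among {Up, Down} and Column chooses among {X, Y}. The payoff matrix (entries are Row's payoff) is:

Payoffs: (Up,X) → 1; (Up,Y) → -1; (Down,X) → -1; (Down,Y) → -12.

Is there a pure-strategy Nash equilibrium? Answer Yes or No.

Row minima: Up → -1, Down → -12; maximin = -1.
Column maxima: X → 1, Y → -1; minimax = -1.
maximin = minimax = -1, so a saddle point exists.

Yes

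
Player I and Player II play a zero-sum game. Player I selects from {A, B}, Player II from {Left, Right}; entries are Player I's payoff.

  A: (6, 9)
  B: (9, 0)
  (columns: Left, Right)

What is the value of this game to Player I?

27/4

Row minima: A → 6, B → 0; maximin = 6.
Column maxima: Left → 9, Right → 9; minimax = 9.
6 ≠ 9, so there is no saddle point; optimal play is mixed.
Let Player I play A with probability p. Expected payoff against Left: 6p + 9(1−p) = −3p + 9; against Right: 9p + 0(1−p) = 9p.
Setting these equal: −3p + 9 = 9p ⇒ −12p = -9 ⇒ p = 3/4, and the value is (-3)·(3/4) + 9 = 27/4.
For Player II: with q = P(Left), equating A's and B's payoffs gives −3q + 9 = 9q ⇒ q = 3/4.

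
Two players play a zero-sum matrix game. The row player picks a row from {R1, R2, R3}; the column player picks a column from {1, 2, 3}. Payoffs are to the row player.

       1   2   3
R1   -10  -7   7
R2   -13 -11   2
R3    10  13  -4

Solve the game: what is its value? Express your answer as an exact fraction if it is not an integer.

30/31

Row minima: R1 → -10, R2 → -13, R3 → -4; maximin = -4.
Column maxima: 1 → 10, 2 → 13, 3 → 7; minimax = 7.
-4 ≠ 7, so there is no saddle point; optimal play is mixed.
R2 is strictly dominated by R1, so the row player never plays it.
2 is strictly dominated by 1 (it gives the row player strictly more in every row), so the column player never plays it.
On the remaining 2×2 (R1, R3 vs 1, 3):
Let the row player play R1 with probability p. Expected payoff against 1: (-10)p + 10(1−p) = −20p + 10; against 3: 7p + (-4)(1−p) = 11p − 4.
Setting these equal: −20p + 10 = 11p − 4 ⇒ −31p = -14 ⇒ p = 14/31, and the value is (-20)·(14/31) + 10 = 30/31.
For the column player: with q = P(1), equating R1's and R3's payoffs gives −17q + 7 = 14q − 4 ⇒ q = 11/31.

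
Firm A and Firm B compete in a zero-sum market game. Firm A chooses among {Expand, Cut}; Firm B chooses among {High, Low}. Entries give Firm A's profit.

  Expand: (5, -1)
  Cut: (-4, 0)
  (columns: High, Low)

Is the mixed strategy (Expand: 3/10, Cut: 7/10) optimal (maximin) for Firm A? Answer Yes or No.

No

Against High this mix gives (3/10)·5 + (7/10)·(-4) = -13/10.
Against Low this mix gives (3/10)·(-1) + (7/10)·0 = -3/10.
Firm B will play High, holding Firm A to -13/10. Shifting weight toward the row that does better against High would raise this floor (the equalizing mix achieves -2/5 against both High and Low), so the proposed strategy is not optimal.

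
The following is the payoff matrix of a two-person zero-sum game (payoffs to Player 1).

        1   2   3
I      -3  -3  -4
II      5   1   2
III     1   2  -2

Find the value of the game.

Row minima: I → -4, II → 1, III → -2; maximin = 1.
Column maxima: 1 → 5, 2 → 2, 3 → 2; minimax = 2.
1 ≠ 2, so there is no saddle point; optimal play is mixed.
I is strictly dominated by II, so Player 1 never plays it.
1 is strictly dominated by 3 (it gives Player 1 strictly more in every row), so Player 2 never plays it.
On the remaining 2×2 (II, III vs 2, 3):
Let Player 1 play II with probability p. Expected payoff against 2: 1p + 2(1−p) = −p + 2; against 3: 2p + (-2)(1−p) = 4p − 2.
Setting these equal: −p + 2 = 4p − 2 ⇒ −5p = -4 ⇒ p = 4/5, and the value is (-1)·(4/5) + 2 = 6/5.
For Player 2: with q = P(2), equating II's and III's payoffs gives −q + 2 = 4q − 2 ⇒ q = 4/5.

6/5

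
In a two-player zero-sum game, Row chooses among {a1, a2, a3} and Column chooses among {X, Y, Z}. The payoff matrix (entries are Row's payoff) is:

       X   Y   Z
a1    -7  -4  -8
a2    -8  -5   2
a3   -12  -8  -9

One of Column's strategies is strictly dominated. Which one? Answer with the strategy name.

Y

X holds Row's payoff strictly below Y in every row: -7 < -4, -8 < -5, -12 < -8.
So Y is strictly dominated for Column.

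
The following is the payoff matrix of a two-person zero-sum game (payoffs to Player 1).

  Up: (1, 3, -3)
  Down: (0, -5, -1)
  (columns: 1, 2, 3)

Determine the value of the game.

-9/5

Row minima: Up → -3, Down → -5; maximin = -3.
Column maxima: 1 → 1, 2 → 3, 3 → -1; minimax = -1.
-3 ≠ -1, so there is no saddle point; optimal play is mixed.
1 is strictly dominated by 3 (it gives Player 1 strictly more in every row), so Player 2 never plays it.
On the remaining 2×2 (Up, Down vs 2, 3):
Let Player 1 play Up with probability p. Expected payoff against 2: 3p + (-5)(1−p) = 8p − 5; against 3: (-3)p + (-1)(1−p) = −2p − 1.
Setting these equal: 8p − 5 = −2p − 1 ⇒ 10p = 4 ⇒ p = 2/5, and the value is (8)·(2/5) − 5 = -9/5.
For Player 2: with q = P(2), equating Up's and Down's payoffs gives 6q − 3 = −4q − 1 ⇒ q = 1/5.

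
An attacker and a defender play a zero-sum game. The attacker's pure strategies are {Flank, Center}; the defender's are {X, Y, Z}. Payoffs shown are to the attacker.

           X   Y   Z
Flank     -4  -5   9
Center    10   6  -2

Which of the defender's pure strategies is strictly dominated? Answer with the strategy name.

X

Y holds the attacker's payoff strictly below X in every row: -5 < -4, 6 < 10.
So X is strictly dominated for the defender.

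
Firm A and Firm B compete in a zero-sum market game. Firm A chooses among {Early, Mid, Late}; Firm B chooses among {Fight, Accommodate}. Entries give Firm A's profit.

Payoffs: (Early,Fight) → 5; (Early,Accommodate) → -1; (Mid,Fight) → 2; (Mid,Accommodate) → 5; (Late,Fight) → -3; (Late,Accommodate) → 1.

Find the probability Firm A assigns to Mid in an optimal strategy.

Row minima: Early → -1, Mid → 2, Late → -3; maximin = 2.
Column maxima: Fight → 5, Accommodate → 5; minimax = 5.
2 ≠ 5, so there is no saddle point; optimal play is mixed.
Late is strictly dominated by Mid, so Firm A never plays it.
On the remaining 2×2 (Early, Mid vs Fight, Accommodate):
Let Firm A play Early with probability p. Expected payoff against Fight: 5p + 2(1−p) = 3p + 2; against Accommodate: (-1)p + 5(1−p) = −6p + 5.
Setting these equal: 3p + 2 = −6p + 5 ⇒ 9p = 3 ⇒ p = 1/3, and the value is (3)·(1/3) + 2 = 3.
For Firm B: with q = P(Fight), equating Early's and Mid's payoffs gives 6q − 1 = −3q + 5 ⇒ q = 2/3.

2/3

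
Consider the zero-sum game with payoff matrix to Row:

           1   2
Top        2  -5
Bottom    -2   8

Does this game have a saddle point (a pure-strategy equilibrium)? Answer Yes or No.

No

Row minima: Top → -5, Bottom → -2; maximin = -2.
Column maxima: 1 → 2, 2 → 8; minimax = 2.
-2 ≠ 2, so no pure-strategy equilibrium exists.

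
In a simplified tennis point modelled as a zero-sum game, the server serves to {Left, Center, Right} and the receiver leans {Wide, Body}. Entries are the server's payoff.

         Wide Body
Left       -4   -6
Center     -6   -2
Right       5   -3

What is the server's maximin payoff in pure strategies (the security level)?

Row minima: Left → -6, Center → -6, Right → -3.
The best of these is -3.

-3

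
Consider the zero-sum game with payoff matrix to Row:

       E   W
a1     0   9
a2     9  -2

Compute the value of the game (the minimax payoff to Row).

Row minima: a1 → 0, a2 → -2; maximin = 0.
Column maxima: E → 9, W → 9; minimax = 9.
0 ≠ 9, so there is no saddle point; optimal play is mixed.
Let Row play a1 with probability p. Expected payoff against E: 0p + 9(1−p) = −9p + 9; against W: 9p + (-2)(1−p) = 11p − 2.
Setting these equal: −9p + 9 = 11p − 2 ⇒ −20p = -11 ⇒ p = 11/20, and the value is (-9)·(11/20) + 9 = 81/20.
For Column: with q = P(E), equating a1's and a2's payoffs gives −9q + 9 = 11q − 2 ⇒ q = 11/20.

81/20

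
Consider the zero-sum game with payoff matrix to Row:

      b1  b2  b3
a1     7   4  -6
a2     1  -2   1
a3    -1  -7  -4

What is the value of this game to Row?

Row minima: a1 → -6, a2 → -2, a3 → -7; maximin = -2.
Column maxima: b1 → 7, b2 → 4, b3 → 1; minimax = 1.
-2 ≠ 1, so there is no saddle point; optimal play is mixed.
a3 is strictly dominated by a2, so Row never plays it.
b1 is strictly dominated by b2 (it gives Row strictly more in every row), so Column never plays it.
On the remaining 2×2 (a1, a2 vs b2, b3):
Let Row play a1 with probability p. Expected payoff against b2: 4p + (-2)(1−p) = 6p − 2; against b3: (-6)p + 1(1−p) = −7p + 1.
Setting these equal: 6p − 2 = −7p + 1 ⇒ 13p = 3 ⇒ p = 3/13, and the value is (6)·(3/13) − 2 = -8/13.
For Column: with q = P(b2), equating a1's and a2's payoffs gives 10q − 6 = −3q + 1 ⇒ q = 7/13.

-8/13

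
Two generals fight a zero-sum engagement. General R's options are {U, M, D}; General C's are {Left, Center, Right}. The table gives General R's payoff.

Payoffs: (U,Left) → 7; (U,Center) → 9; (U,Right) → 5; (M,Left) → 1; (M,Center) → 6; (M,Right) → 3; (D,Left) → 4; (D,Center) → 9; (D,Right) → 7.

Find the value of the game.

29/5

Row minima: U → 5, M → 1, D → 4; maximin = 5.
Column maxima: Left → 7, Center → 9, Right → 7; minimax = 7.
5 ≠ 7, so there is no saddle point; optimal play is mixed.
M is strictly dominated by U, so General R never plays it.
Center is strictly dominated by Left (it gives General R strictly more in every row), so General C never plays it.
On the remaining 2×2 (U, D vs Left, Right):
Let General R play U with probability p. Expected payoff against Left: 7p + 4(1−p) = 3p + 4; against Right: 5p + 7(1−p) = −2p + 7.
Setting these equal: 3p + 4 = −2p + 7 ⇒ 5p = 3 ⇒ p = 3/5, and the value is (3)·(3/5) + 4 = 29/5.
For General C: with q = P(Left), equating U's and D's payoffs gives 2q + 5 = −3q + 7 ⇒ q = 2/5.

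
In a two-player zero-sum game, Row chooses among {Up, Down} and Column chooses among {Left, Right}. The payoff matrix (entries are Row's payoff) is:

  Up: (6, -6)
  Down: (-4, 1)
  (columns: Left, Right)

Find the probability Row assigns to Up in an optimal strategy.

Row minima: Up → -6, Down → -4; maximin = -4.
Column maxima: Left → 6, Right → 1; minimax = 1.
-4 ≠ 1, so there is no saddle point; optimal play is mixed.
Let Row play Up with probability p. Expected payoff against Left: 6p + (-4)(1−p) = 10p − 4; against Right: (-6)p + 1(1−p) = −7p + 1.
Setting these equal: 10p − 4 = −7p + 1 ⇒ 17p = 5 ⇒ p = 5/17, and the value is (10)·(5/17) − 4 = -18/17.
For Column: with q = P(Left), equating Up's and Down's payoffs gives 12q − 6 = −5q + 1 ⇒ q = 7/17.

5/17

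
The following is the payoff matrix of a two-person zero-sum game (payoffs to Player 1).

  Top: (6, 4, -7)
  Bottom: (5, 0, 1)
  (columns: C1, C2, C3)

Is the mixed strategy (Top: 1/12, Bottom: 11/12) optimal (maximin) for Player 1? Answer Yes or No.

Yes

Against C1 this mix gives (1/12)·6 + (11/12)·5 = 61/12.
Against C2 this mix gives (1/12)·4 + (11/12)·0 = 1/3.
Against C3 this mix gives (1/12)·(-7) + (11/12)·1 = 1/3.
All of Player 2's active replies (C2, C3) yield 1/3, and no column does worse for Player 1. The mix makes Player 2 indifferent and guarantees 1/3, so it is optimal.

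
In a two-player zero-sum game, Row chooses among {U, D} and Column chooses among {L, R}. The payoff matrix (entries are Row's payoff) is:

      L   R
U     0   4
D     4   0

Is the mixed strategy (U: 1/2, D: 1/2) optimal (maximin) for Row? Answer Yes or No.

Against L this mix gives (1/2)·0 + (1/2)·4 = 2.
Against R this mix gives (1/2)·4 + (1/2)·0 = 2.
All of Column's active replies (L, R) yield 2, and no column does worse for Row. The mix makes Column indifferent and guarantees 2, so it is optimal.

Yes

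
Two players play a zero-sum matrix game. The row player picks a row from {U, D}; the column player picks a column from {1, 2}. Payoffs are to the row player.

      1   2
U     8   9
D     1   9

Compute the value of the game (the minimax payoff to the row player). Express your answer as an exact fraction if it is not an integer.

Row minima: U → 8, D → 1; maximin = 8.
Column maxima: 1 → 8, 2 → 9; minimax = 8.
Since maximin = minimax = 8, there is a saddle point and the value is 8.

8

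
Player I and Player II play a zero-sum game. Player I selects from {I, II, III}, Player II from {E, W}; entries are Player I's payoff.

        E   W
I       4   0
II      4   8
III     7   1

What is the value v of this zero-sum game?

26/5

Row minima: I → 0, II → 4, III → 1; maximin = 4.
Column maxima: E → 7, W → 8; minimax = 7.
4 ≠ 7, so there is no saddle point; optimal play is mixed.
I is strictly dominated by III, so Player I never plays it.
On the remaining 2×2 (II, III vs E, W):
Let Player I play II with probability p. Expected payoff against E: 4p + 7(1−p) = −3p + 7; against W: 8p + 1(1−p) = 7p + 1.
Setting these equal: −3p + 7 = 7p + 1 ⇒ −10p = -6 ⇒ p = 3/5, and the value is (-3)·(3/5) + 7 = 26/5.
For Player II: with q = P(E), equating II's and III's payoffs gives −4q + 8 = 6q + 1 ⇒ q = 7/10.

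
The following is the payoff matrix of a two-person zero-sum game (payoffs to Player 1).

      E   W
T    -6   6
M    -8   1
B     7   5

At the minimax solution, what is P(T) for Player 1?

1/7

Row minima: T → -6, M → -8, B → 5; maximin = 5.
Column maxima: E → 7, W → 6; minimax = 6.
5 ≠ 6, so there is no saddle point; optimal play is mixed.
M is strictly dominated by T, so Player 1 never plays it.
On the remaining 2×2 (T, B vs E, W):
Let Player 1 play T with probability p. Expected payoff against E: (-6)p + 7(1−p) = −13p + 7; against W: 6p + 5(1−p) = p + 5.
Setting these equal: −13p + 7 = p + 5 ⇒ −14p = -2 ⇒ p = 1/7, and the value is (-13)·(1/7) + 7 = 36/7.
For Player 2: with q = P(E), equating T's and B's payoffs gives −12q + 6 = 2q + 5 ⇒ q = 1/14.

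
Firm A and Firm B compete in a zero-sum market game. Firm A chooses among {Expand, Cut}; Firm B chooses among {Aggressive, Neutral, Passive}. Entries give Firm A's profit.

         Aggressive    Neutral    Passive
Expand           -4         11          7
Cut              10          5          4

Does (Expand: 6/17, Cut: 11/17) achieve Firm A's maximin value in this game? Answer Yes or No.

Yes

Against Aggressive this mix gives (6/17)·(-4) + (11/17)·10 = 86/17.
Against Neutral this mix gives (6/17)·11 + (11/17)·5 = 121/17.
Against Passive this mix gives (6/17)·7 + (11/17)·4 = 86/17.
All of Firm B's active replies (Aggressive, Passive) yield 86/17, and no column does worse for Firm A. The mix makes Firm B indifferent and guarantees 86/17, so it is optimal.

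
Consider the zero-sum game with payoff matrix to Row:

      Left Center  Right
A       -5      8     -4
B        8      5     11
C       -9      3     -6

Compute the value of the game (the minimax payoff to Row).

Row minima: A → -5, B → 5, C → -9; maximin = 5.
Column maxima: Left → 8, Center → 8, Right → 11; minimax = 8.
5 ≠ 8, so there is no saddle point; optimal play is mixed.
C is strictly dominated by A, so Row never plays it.
Right is strictly dominated by Left (it gives Row strictly more in every row), so Column never plays it.
On the remaining 2×2 (A, B vs Left, Center):
Let Row play A with probability p. Expected payoff against Left: (-5)p + 8(1−p) = −13p + 8; against Center: 8p + 5(1−p) = 3p + 5.
Setting these equal: −13p + 8 = 3p + 5 ⇒ −16p = -3 ⇒ p = 3/16, and the value is (-13)·(3/16) + 8 = 89/16.
For Column: with q = P(Left), equating A's and B's payoffs gives −13q + 8 = 3q + 5 ⇒ q = 3/16.

89/16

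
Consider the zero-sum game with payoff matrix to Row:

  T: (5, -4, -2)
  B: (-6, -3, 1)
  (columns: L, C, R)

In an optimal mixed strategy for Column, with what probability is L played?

1/12

Row minima: T → -4, B → -6; maximin = -4.
Column maxima: L → 5, C → -3, R → 1; minimax = -3.
-4 ≠ -3, so there is no saddle point; optimal play is mixed.
R is strictly dominated by C (it gives Row strictly more in every row), so Column never plays it.
On the remaining 2×2 (T, B vs L, C):
Let Row play T with probability p. Expected payoff against L: 5p + (-6)(1−p) = 11p − 6; against C: (-4)p + (-3)(1−p) = −p − 3.
Setting these equal: 11p − 6 = −p − 3 ⇒ 12p = 3 ⇒ p = 1/4, and the value is (11)·(1/4) − 6 = -13/4.
For Column: with q = P(L), equating T's and B's payoffs gives 9q − 4 = −3q − 3 ⇒ q = 1/12.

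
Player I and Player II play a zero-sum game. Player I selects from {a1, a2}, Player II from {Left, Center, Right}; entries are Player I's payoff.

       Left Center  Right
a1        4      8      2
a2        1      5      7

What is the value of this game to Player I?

Row minima: a1 → 2, a2 → 1; maximin = 2.
Column maxima: Left → 4, Center → 8, Right → 7; minimax = 4.
2 ≠ 4, so there is no saddle point; optimal play is mixed.
Center is strictly dominated by Left (it gives Player I strictly more in every row), so Player II never plays it.
On the remaining 2×2 (a1, a2 vs Left, Right):
Let Player I play a1 with probability p. Expected payoff against Left: 4p + 1(1−p) = 3p + 1; against Right: 2p + 7(1−p) = −5p + 7.
Setting these equal: 3p + 1 = −5p + 7 ⇒ 8p = 6 ⇒ p = 3/4, and the value is (3)·(3/4) + 1 = 13/4.
For Player II: with q = P(Left), equating a1's and a2's payoffs gives 2q + 2 = −6q + 7 ⇒ q = 5/8.

13/4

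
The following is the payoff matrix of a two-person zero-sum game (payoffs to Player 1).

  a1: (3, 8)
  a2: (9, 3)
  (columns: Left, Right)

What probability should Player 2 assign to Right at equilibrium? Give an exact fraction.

6/11

Row minima: a1 → 3, a2 → 3; maximin = 3.
Column maxima: Left → 9, Right → 8; minimax = 8.
3 ≠ 8, so there is no saddle point; optimal play is mixed.
Let Player 1 play a1 with probability p. Expected payoff against Left: 3p + 9(1−p) = −6p + 9; against Right: 8p + 3(1−p) = 5p + 3.
Setting these equal: −6p + 9 = 5p + 3 ⇒ −11p = -6 ⇒ p = 6/11, and the value is (-6)·(6/11) + 9 = 63/11.
For Player 2: with q = P(Left), equating a1's and a2's payoffs gives −5q + 8 = 6q + 3 ⇒ q = 5/11.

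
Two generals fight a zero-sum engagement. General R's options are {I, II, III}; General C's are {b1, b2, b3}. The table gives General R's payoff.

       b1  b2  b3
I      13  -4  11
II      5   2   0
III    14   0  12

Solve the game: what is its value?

Row minima: I → -4, II → 0, III → 0; maximin = 0.
Column maxima: b1 → 14, b2 → 2, b3 → 12; minimax = 2.
0 ≠ 2, so there is no saddle point; optimal play is mixed.
I is strictly dominated by III, so General R never plays it.
b1 is strictly dominated by b2 (it gives General R strictly more in every row), so General C never plays it.
On the remaining 2×2 (II, III vs b2, b3):
Let General R play II with probability p. Expected payoff against b2: 2p + 0(1−p) = 2p; against b3: 0p + 12(1−p) = −12p + 12.
Setting these equal: 2p = −12p + 12 ⇒ 14p = 12 ⇒ p = 6/7, and the value is (2)·(6/7) = 12/7.
For General C: with q = P(b2), equating II's and III's payoffs gives 2q = −12q + 12 ⇒ q = 6/7.

12/7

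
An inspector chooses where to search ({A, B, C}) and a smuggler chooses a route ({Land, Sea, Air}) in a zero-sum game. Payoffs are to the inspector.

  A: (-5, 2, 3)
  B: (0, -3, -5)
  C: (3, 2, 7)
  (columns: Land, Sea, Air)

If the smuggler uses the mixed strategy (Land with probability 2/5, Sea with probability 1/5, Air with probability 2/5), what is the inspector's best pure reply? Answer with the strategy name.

Expected payoff of A: (2/5)·(-5) + (1/5)·2 + (2/5)·3 = -2/5.
Expected payoff of B: (2/5)·0 + (1/5)·(-3) + (2/5)·(-5) = -13/5.
Expected payoff of C: (2/5)·3 + (1/5)·2 + (2/5)·7 = 22/5.
The largest is 22/5, so the inspector's best response is C.

C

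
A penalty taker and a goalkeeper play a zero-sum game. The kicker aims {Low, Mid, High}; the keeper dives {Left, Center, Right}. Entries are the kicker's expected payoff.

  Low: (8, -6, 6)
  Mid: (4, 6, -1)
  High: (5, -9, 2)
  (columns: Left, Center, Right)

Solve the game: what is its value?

30/19

Row minima: Low → -6, Mid → -1, High → -9; maximin = -1.
Column maxima: Left → 8, Center → 6, Right → 6; minimax = 6.
-1 ≠ 6, so there is no saddle point; optimal play is mixed.
High is strictly dominated by Low, so the kicker never plays it.
Left is strictly dominated by Right (it gives the kicker strictly more in every row), so the keeper never plays it.
On the remaining 2×2 (Low, Mid vs Center, Right):
Let the kicker play Low with probability p. Expected payoff against Center: (-6)p + 6(1−p) = −12p + 6; against Right: 6p + (-1)(1−p) = 7p − 1.
Setting these equal: −12p + 6 = 7p − 1 ⇒ −19p = -7 ⇒ p = 7/19, and the value is (-12)·(7/19) + 6 = 30/19.
For the keeper: with q = P(Center), equating Low's and Mid's payoffs gives −12q + 6 = 7q − 1 ⇒ q = 7/19.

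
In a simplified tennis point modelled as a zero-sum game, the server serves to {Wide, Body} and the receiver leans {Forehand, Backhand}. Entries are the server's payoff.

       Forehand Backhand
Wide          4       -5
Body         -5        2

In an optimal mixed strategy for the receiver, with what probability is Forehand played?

7/16

Row minima: Wide → -5, Body → -5; maximin = -5.
Column maxima: Forehand → 4, Backhand → 2; minimax = 2.
-5 ≠ 2, so there is no saddle point; optimal play is mixed.
Let the server play Wide with probability p. Expected payoff against Forehand: 4p + (-5)(1−p) = 9p − 5; against Backhand: (-5)p + 2(1−p) = −7p + 2.
Setting these equal: 9p − 5 = −7p + 2 ⇒ 16p = 7 ⇒ p = 7/16, and the value is (9)·(7/16) − 5 = -17/16.
For the receiver: with q = P(Forehand), equating Wide's and Body's payoffs gives 9q − 5 = −7q + 2 ⇒ q = 7/16.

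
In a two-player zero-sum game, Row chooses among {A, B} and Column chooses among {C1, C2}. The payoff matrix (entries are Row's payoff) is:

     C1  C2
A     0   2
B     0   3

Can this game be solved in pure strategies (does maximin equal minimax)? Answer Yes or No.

Yes

Row minima: A → 0, B → 0; maximin = 0.
Column maxima: C1 → 0, C2 → 3; minimax = 0.
maximin = minimax = 0, so a saddle point exists.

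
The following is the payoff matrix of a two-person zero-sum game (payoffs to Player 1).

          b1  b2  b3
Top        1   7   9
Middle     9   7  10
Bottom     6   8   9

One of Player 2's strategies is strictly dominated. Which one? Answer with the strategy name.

b1 holds Player 1's payoff strictly below b3 in every row: 1 < 9, 9 < 10, 6 < 9.
So b3 is strictly dominated for Player 2.

b3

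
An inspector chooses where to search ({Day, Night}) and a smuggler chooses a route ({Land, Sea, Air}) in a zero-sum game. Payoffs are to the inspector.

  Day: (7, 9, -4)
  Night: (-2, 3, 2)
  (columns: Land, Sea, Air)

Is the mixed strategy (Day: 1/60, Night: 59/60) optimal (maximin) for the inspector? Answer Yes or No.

No

Against Land this mix gives (1/60)·7 + (59/60)·(-2) = -37/20.
Against Sea this mix gives (1/60)·9 + (59/60)·3 = 31/10.
Against Air this mix gives (1/60)·(-4) + (59/60)·2 = 19/10.
The smuggler will play Land, holding the inspector to -37/20. Shifting weight toward the row that does better against Land would raise this floor (the equalizing mix achieves 2/5 against both Land and Air), so the proposed strategy is not optimal.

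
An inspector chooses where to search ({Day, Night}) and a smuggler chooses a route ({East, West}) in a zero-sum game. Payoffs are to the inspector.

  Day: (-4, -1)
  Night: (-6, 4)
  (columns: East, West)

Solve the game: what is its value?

-4

Row minima: Day → -4, Night → -6; maximin = -4.
Column maxima: East → -4, West → 4; minimax = -4.
Since maximin = minimax = -4, there is a saddle point and the value is -4.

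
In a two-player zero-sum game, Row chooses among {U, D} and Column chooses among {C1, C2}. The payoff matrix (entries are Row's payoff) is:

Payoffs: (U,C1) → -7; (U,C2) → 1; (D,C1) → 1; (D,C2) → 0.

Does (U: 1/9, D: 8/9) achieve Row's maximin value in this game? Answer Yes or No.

Yes

Against C1 this mix gives (1/9)·(-7) + (8/9)·1 = 1/9.
Against C2 this mix gives (1/9)·1 + (8/9)·0 = 1/9.
All of Column's active replies (C1, C2) yield 1/9, and no column does worse for Row. The mix makes Column indifferent and guarantees 1/9, so it is optimal.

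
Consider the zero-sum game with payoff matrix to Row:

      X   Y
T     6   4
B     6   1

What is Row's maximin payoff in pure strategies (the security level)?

Row minima: T → 4, B → 1.
The best of these is 4.

4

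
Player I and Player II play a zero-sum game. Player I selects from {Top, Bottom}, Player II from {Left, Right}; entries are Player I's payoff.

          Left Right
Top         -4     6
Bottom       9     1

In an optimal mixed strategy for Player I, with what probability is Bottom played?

5/9

Row minima: Top → -4, Bottom → 1; maximin = 1.
Column maxima: Left → 9, Right → 6; minimax = 6.
1 ≠ 6, so there is no saddle point; optimal play is mixed.
Let Player I play Top with probability p. Expected payoff against Left: (-4)p + 9(1−p) = −13p + 9; against Right: 6p + 1(1−p) = 5p + 1.
Setting these equal: −13p + 9 = 5p + 1 ⇒ −18p = -8 ⇒ p = 4/9, and the value is (-13)·(4/9) + 9 = 29/9.
For Player II: with q = P(Left), equating Top's and Bottom's payoffs gives −10q + 6 = 8q + 1 ⇒ q = 5/18.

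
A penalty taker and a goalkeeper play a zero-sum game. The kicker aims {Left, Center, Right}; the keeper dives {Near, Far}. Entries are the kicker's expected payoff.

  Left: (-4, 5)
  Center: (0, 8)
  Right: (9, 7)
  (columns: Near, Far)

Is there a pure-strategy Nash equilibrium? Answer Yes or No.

No

Row minima: Left → -4, Center → 0, Right → 7; maximin = 7.
Column maxima: Near → 9, Far → 8; minimax = 8.
7 ≠ 8, so no pure-strategy equilibrium exists.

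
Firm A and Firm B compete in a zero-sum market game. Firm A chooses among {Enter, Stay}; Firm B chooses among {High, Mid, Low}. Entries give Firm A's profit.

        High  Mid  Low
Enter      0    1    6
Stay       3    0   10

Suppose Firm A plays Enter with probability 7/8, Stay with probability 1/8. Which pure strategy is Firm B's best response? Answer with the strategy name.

High

If Firm B plays High, Firm A's expected payoff is (7/8)·0 + (1/8)·3 = 3/8.
If Firm B plays Mid, Firm A's expected payoff is (7/8)·1 + (1/8)·0 = 7/8.
If Firm B plays Low, Firm A's expected payoff is (7/8)·6 + (1/8)·10 = 13/2.
Firm B minimizes Firm A's payoff; the smallest is 3/8, so the best response is High.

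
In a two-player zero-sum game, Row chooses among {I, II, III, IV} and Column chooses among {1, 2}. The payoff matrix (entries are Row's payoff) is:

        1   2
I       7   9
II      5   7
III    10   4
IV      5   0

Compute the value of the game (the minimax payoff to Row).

Row minima: I → 7, II → 5, III → 4, IV → 0; maximin = 7.
Column maxima: 1 → 10, 2 → 9; minimax = 9.
7 ≠ 9, so there is no saddle point; optimal play is mixed.
II is strictly dominated by I, so Row never plays it.
IV is strictly dominated by I, so Row never plays it.
On the remaining 2×2 (I, III vs 1, 2):
Let Row play I with probability p. Expected payoff against 1: 7p + 10(1−p) = −3p + 10; against 2: 9p + 4(1−p) = 5p + 4.
Setting these equal: −3p + 10 = 5p + 4 ⇒ −8p = -6 ⇒ p = 3/4, and the value is (-3)·(3/4) + 10 = 31/4.
For Column: with q = P(1), equating I's and III's payoffs gives −2q + 9 = 6q + 4 ⇒ q = 5/8.

31/4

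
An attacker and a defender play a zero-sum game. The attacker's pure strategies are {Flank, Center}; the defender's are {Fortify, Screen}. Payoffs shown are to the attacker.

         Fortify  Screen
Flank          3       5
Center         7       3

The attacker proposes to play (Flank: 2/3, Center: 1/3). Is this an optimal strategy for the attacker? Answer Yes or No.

Yes

Against Fortify this mix gives (2/3)·3 + (1/3)·7 = 13/3.
Against Screen this mix gives (2/3)·5 + (1/3)·3 = 13/3.
All of the defender's active replies (Fortify, Screen) yield 13/3, and no column does worse for the attacker. The mix makes the defender indifferent and guarantees 13/3, so it is optimal.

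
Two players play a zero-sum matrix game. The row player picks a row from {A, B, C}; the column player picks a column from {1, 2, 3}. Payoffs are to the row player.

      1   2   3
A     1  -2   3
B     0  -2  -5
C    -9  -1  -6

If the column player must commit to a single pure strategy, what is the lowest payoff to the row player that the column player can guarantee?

Column maxima: 1 → 1, 2 → -1, 3 → 3.
The smallest of these is -1.

-1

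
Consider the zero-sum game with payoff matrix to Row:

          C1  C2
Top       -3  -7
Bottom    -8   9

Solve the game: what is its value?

-83/21

Row minima: Top → -7, Bottom → -8; maximin = -7.
Column maxima: C1 → -3, C2 → 9; minimax = -3.
-7 ≠ -3, so there is no saddle point; optimal play is mixed.
Let Row play Top with probability p. Expected payoff against C1: (-3)p + (-8)(1−p) = 5p − 8; against C2: (-7)p + 9(1−p) = −16p + 9.
Setting these equal: 5p − 8 = −16p + 9 ⇒ 21p = 17 ⇒ p = 17/21, and the value is (5)·(17/21) − 8 = -83/21.
For Column: with q = P(C1), equating Top's and Bottom's payoffs gives 4q − 7 = −17q + 9 ⇒ q = 16/21.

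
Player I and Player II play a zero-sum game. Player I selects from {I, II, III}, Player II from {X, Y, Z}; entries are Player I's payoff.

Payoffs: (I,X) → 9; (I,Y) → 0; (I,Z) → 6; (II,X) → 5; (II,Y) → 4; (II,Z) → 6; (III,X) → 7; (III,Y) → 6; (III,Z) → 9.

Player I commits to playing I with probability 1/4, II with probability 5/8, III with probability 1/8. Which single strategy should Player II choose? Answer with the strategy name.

Y

If Player II plays X, Player I's expected payoff is (1/4)·9 + (5/8)·5 + (1/8)·7 = 25/4.
If Player II plays Y, Player I's expected payoff is (1/4)·0 + (5/8)·4 + (1/8)·6 = 13/4.
If Player II plays Z, Player I's expected payoff is (1/4)·6 + (5/8)·6 + (1/8)·9 = 51/8.
Player II minimizes Player I's payoff; the smallest is 13/4, so the best response is Y.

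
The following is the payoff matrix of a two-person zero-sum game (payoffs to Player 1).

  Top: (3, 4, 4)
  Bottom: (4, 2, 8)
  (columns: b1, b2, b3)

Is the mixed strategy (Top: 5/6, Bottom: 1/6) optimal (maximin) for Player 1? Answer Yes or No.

No

Against b1 this mix gives (5/6)·3 + (1/6)·4 = 19/6.
Against b2 this mix gives (5/6)·4 + (1/6)·2 = 11/3.
Against b3 this mix gives (5/6)·4 + (1/6)·8 = 14/3.
Player 2 will play b1, holding Player 1 to 19/6. Shifting weight toward the row that does better against b1 would raise this floor (the equalizing mix achieves 10/3 against both b1 and b2), so the proposed strategy is not optimal.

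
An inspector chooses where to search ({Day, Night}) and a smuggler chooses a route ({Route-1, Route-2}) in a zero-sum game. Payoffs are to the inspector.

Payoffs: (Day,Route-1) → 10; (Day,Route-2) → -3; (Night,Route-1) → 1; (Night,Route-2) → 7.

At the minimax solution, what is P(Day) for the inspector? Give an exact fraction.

Row minima: Day → -3, Night → 1; maximin = 1.
Column maxima: Route-1 → 10, Route-2 → 7; minimax = 7.
1 ≠ 7, so there is no saddle point; optimal play is mixed.
Let the inspector play Day with probability p. Expected payoff against Route-1: 10p + 1(1−p) = 9p + 1; against Route-2: (-3)p + 7(1−p) = −10p + 7.
Setting these equal: 9p + 1 = −10p + 7 ⇒ 19p = 6 ⇒ p = 6/19, and the value is (9)·(6/19) + 1 = 73/19.
For the smuggler: with q = P(Route-1), equating Day's and Night's payoffs gives 13q − 3 = −6q + 7 ⇒ q = 10/19.

6/19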